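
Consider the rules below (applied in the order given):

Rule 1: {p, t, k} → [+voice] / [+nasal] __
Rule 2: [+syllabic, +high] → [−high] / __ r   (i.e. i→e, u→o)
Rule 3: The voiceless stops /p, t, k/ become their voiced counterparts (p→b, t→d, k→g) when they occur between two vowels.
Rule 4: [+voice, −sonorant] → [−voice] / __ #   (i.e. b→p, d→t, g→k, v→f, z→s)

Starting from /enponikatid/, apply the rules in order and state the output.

enbonigadit

Rule 1 (post-nasal voicing): /p/ is a voiceless stop immediately after the nasal /n/, so it voices to [b]. /enponikatid/ → enbonikatid.
Rule 2 (pre-rhotic lowering): no segment meets the environment; /enbonikatid/ is unchanged.
Rule 3 (intervocalic voicing): /k/ is a voiceless stop between vowels /i/ and /a/, so it voices to [g]. /t/ is a voiceless stop between vowels /a/ and /i/, so it voices to [d]. /enbonikatid/ → enbonigadid.
Rule 4 (final devoicing): /d/ is a voiced obstruent in word-final position, so it devoices to [t]. /enbonigadid/ → enbonigadit.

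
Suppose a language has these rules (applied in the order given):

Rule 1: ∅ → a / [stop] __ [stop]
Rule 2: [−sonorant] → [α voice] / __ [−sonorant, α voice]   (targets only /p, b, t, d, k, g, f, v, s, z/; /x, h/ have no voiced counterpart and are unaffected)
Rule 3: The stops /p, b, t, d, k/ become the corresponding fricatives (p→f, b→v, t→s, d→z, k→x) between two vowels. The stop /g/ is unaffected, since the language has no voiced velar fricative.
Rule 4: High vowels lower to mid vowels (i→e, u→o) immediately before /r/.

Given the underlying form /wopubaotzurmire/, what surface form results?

wofuvaodzormere

Rule 1 (stop-cluster a-epenthesis): no segment meets the environment; /wopubaotzurmire/ is unchanged.
Rule 2 (regressive voicing assimilation): /t/ precedes the voiced obstruent /z/, so it voices to [d] by assimilation. /wopubaotzurmire/ → wopubaodzurmire.
Rule 3 (intervocalic spirantization): /p/ is a stop between vowels /o/ and /u/, so it spirantizes to the fricative [f]. /b/ is a stop between vowels /u/ and /a/, so it spirantizes to the fricative [v]. /wopubaodzurmire/ → wofuvaodzurmire.
Rule 4 (pre-rhotic lowering): /u/ is a high vowel immediately before /r/, so it lowers to [o]. /i/ is a high vowel immediately before /r/, so it lowers to [e]. /wofuvaodzurmire/ → wofuvaodzormere.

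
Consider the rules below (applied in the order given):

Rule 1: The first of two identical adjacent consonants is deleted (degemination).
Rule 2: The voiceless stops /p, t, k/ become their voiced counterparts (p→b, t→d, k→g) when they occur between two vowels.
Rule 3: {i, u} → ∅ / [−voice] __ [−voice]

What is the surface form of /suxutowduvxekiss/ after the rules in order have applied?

sxudowduvxegis

Rule 1 (degemination): /ss/ is a geminate; the first /s/ deletes. /suxutowduvxekiss/ → suxutowduvxekis.
Rule 2 (intervocalic voicing): /t/ is a voiceless stop between vowels /u/ and /o/, so it voices to [d]. /k/ is a voiceless stop between vowels /e/ and /i/, so it voices to [g]. /suxutowduvxekis/ → suxudowduvxegis.
Rule 3 (high vowel syncope): /u/ is a high vowel flanked by voiceless consonants /s/ and /x/, so it deletes. /suxudowduvxegis/ → sxudowduvxegis.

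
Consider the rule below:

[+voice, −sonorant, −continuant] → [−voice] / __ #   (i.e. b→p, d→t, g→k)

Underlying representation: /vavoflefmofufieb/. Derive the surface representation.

vavoflefmofufiep

/b/ is a voiced stop in word-final position, so it devoices to [p].
Surface form: [vavoflefmofufiep].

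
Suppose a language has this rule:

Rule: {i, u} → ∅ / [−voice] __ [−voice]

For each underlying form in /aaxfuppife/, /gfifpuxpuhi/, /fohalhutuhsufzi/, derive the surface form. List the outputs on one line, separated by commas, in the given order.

aaxfppfe, gffpxphi, fohalhthsfzi

/aaxfuppife/: /u/ is a high vowel flanked by voiceless consonants /f/ and /p/, so it deletes. /i/ is a high vowel flanked by voiceless consonants /p/ and /f/, so it deletes. → [aaxfppfe].
/gfifpuxpuhi/: /i/ is a high vowel flanked by voiceless consonants /f/ and /f/, so it deletes. /u/ is a high vowel flanked by voiceless consonants /p/ and /x/, so it deletes. /u/ is a high vowel flanked by voiceless consonants /p/ and /h/, so it deletes. → [gffpxphi].
/fohalhutuhsufzi/: /u/ is a high vowel flanked by voiceless consonants /h/ and /t/, so it deletes. /u/ is a high vowel flanked by voiceless consonants /t/ and /h/, so it deletes. /u/ is a high vowel flanked by voiceless consonants /s/ and /f/, so it deletes. → [fohalhthsfzi].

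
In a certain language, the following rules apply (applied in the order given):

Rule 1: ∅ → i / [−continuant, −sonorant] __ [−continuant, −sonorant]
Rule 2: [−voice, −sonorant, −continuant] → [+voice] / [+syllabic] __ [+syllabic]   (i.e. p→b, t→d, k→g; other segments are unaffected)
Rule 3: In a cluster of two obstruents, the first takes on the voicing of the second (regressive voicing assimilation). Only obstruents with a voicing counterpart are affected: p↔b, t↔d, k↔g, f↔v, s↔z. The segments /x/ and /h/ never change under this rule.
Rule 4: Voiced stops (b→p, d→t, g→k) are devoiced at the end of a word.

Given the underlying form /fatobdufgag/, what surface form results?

Rule 1 (stop-cluster i-epenthesis): /b/ and /d/ form a stop–stop cluster, so [i] is inserted between them. /fatobdufgag/ → fatobidufgag.
Rule 2 (intervocalic voicing): /t/ is a voiceless stop between vowels /a/ and /o/, so it voices to [d]. /fatobidufgag/ → fadobidufgag.
Rule 3 (regressive voicing assimilation): /f/ precedes the voiced obstruent /g/, so it voices to [v] by assimilation. /fadobidufgag/ → fadobiduvgag.
Rule 4 (final devoicing): /g/ is a voiced stop in word-final position, so it devoices to [k]. /fadobiduvgag/ → fadobiduvgak.

fadobiduvgak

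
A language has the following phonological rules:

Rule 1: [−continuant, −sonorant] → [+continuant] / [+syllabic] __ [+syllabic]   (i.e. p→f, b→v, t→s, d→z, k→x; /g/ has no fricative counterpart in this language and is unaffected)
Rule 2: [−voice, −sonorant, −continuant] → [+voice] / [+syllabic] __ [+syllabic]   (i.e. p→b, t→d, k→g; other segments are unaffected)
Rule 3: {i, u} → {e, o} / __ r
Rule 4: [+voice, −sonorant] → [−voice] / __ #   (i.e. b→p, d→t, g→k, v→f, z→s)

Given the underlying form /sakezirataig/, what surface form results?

saxezerasaik

Rule 1 (intervocalic spirantization): /k/ is a stop between vowels /a/ and /e/, so it spirantizes to the fricative [x]. /t/ is a stop between vowels /a/ and /a/, so it spirantizes to the fricative [s]. /sakezirataig/ → saxezirasaig.
Rule 2 (intervocalic voicing): no segment meets the environment; /saxezirasaig/ is unchanged.
Rule 3 (pre-rhotic lowering): /i/ is a high vowel immediately before /r/, so it lowers to [e]. /saxezirasaig/ → saxezerasaig.
Rule 4 (final devoicing): /g/ is a voiced obstruent in word-final position, so it devoices to [k]. /saxezerasaig/ → saxezerasaik.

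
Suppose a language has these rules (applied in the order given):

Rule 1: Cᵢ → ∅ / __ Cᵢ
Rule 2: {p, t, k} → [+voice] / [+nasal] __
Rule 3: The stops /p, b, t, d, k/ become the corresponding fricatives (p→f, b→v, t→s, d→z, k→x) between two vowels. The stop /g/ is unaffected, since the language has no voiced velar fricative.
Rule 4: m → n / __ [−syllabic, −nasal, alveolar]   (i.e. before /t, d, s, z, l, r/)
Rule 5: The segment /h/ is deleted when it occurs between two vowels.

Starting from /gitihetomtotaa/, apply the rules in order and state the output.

gisiesondosaa

Rule 1 (degemination): no segment meets the environment; /gitihetomtotaa/ is unchanged.
Rule 2 (post-nasal voicing): /t/ is a voiceless stop immediately after the nasal /m/, so it voices to [d]. /gitihetomtotaa/ → gitihetomdotaa.
Rule 3 (intervocalic spirantization): /t/ is a stop between vowels /i/ and /i/, so it spirantizes to the fricative [s]. /t/ is a stop between vowels /e/ and /o/, so it spirantizes to the fricative [s]. /t/ is a stop between vowels /o/ and /a/, so it spirantizes to the fricative [s]. /gitihetomdotaa/ → gisihesomdosaa.
Rule 4 (nasal place assimilation): /m/ precedes the alveolar consonant /d/, so it assimilates in place to [n]. /gisihesomdosaa/ → gisihesondosaa.
Rule 5 (intervocalic h-deletion): /h/ occurs between vowels /i/ and /e/, so it deletes. /gisihesondosaa/ → gisiesondosaa.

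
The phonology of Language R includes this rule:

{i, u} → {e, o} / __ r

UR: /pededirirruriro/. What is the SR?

pededererrorero

/i/ is a high vowel immediately before /r/, so it lowers to [e].
/i/ is a high vowel immediately before /r/, so it lowers to [e].
/u/ is a high vowel immediately before /r/, so it lowers to [o].
/i/ is a high vowel immediately before /r/, so it lowers to [e].
Surface form: [pededererrorero].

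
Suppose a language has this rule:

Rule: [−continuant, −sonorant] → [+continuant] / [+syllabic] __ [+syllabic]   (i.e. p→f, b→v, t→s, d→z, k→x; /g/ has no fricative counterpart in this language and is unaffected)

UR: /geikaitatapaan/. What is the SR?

/k/ is a stop between vowels /i/ and /a/, so it spirantizes to the fricative [x].
/t/ is a stop between vowels /i/ and /a/, so it spirantizes to the fricative [s].
/t/ is a stop between vowels /a/ and /a/, so it spirantizes to the fricative [s].
/p/ is a stop between vowels /a/ and /a/, so it spirantizes to the fricative [f].
Surface form: [geixaisasafaan].

geixaisasafaan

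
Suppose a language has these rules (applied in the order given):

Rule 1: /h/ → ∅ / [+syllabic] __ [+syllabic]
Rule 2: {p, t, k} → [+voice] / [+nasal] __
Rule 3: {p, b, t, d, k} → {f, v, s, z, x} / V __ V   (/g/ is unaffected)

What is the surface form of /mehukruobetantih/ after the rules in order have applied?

Rule 1 (intervocalic h-deletion): /h/ occurs between vowels /e/ and /u/, so it deletes. /mehukruobetantih/ → meukruobetantih.
Rule 2 (post-nasal voicing): /t/ is a voiceless stop immediately after the nasal /n/, so it voices to [d]. /meukruobetantih/ → meukruobetandih.
Rule 3 (intervocalic spirantization): /b/ is a stop between vowels /o/ and /e/, so it spirantizes to the fricative [v]. /t/ is a stop between vowels /e/ and /a/, so it spirantizes to the fricative [s]. /meukruobetandih/ → meukruovesandih.

meukruovesandih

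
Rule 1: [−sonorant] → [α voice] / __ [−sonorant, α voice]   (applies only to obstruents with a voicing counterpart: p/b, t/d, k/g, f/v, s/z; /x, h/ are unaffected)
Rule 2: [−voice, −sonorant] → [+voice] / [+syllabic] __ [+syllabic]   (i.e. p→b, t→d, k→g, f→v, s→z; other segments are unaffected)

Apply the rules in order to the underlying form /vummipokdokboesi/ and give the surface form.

Rule 1 (regressive voicing assimilation): /k/ precedes the voiced obstruent /d/, so it voices to [g] by assimilation. /k/ precedes the voiced obstruent /b/, so it voices to [g] by assimilation. /vummipokdokboesi/ → vummipogdogboesi.
Rule 2 (intervocalic voicing): /p/ is a voiceless obstruent between vowels /i/ and /o/, so it voices to [b]. /s/ is a voiceless obstruent between vowels /e/ and /i/, so it voices to [z]. /vummipogdogboesi/ → vummibogdogboezi.

vummibogdogboezi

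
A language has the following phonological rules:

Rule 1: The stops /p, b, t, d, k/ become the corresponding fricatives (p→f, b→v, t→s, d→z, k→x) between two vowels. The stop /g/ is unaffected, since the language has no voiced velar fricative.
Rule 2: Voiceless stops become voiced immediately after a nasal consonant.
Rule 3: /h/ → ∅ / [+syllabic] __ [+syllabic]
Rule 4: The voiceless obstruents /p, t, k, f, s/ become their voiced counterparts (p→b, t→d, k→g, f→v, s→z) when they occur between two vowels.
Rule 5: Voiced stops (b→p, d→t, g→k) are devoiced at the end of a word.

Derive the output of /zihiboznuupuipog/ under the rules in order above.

Rule 1 (intervocalic spirantization): /b/ is a stop between vowels /i/ and /o/, so it spirantizes to the fricative [v]. /p/ is a stop between vowels /u/ and /u/, so it spirantizes to the fricative [f]. /p/ is a stop between vowels /i/ and /o/, so it spirantizes to the fricative [f]. /zihiboznuupuipog/ → zihivoznuufuifog.
Rule 2 (post-nasal voicing): no segment meets the environment; /zihivoznuufuifog/ is unchanged.
Rule 3 (intervocalic h-deletion): /h/ occurs between vowels /i/ and /i/, so it deletes. /zihivoznuufuifog/ → ziivoznuufuifog.
Rule 4 (intervocalic voicing): /f/ is a voiceless obstruent between vowels /u/ and /u/, so it voices to [v]. /f/ is a voiceless obstruent between vowels /i/ and /o/, so it voices to [v]. /ziivoznuufuifog/ → ziivoznuuvuivog.
Rule 5 (final devoicing): /g/ is a voiced stop in word-final position, so it devoices to [k]. /ziivoznuuvuivog/ → ziivoznuuvuivok.

ziivoznuuvuivok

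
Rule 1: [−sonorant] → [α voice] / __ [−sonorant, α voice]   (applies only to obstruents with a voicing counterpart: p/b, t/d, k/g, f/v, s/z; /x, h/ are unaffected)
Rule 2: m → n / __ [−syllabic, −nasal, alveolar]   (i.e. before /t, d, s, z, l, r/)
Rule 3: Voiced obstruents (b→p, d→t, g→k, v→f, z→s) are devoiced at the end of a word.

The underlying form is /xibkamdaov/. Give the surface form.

Rule 1 (regressive voicing assimilation): /b/ precedes the voiceless obstruent /k/, so it devoices to [p] by assimilation. /xibkamdaov/ → xipkamdaov.
Rule 2 (nasal place assimilation): /m/ precedes the alveolar consonant /d/, so it assimilates in place to [n]. /xipkamdaov/ → xipkandaov.
Rule 3 (final devoicing): /v/ is a voiced obstruent in word-final position, so it devoices to [f]. /xipkandaov/ → xipkandaof.

xipkandaof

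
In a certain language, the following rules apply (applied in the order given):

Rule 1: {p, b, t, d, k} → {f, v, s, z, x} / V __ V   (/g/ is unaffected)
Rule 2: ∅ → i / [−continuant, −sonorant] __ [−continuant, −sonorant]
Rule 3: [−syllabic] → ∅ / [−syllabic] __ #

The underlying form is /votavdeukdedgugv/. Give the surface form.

vosavdeukidedigug

Rule 1 (intervocalic spirantization): /t/ is a stop between vowels /o/ and /a/, so it spirantizes to the fricative [s]. /votavdeukdedgugv/ → vosavdeukdedgugv.
Rule 2 (stop-cluster i-epenthesis): /k/ and /d/ form a stop–stop cluster, so [i] is inserted between them. /d/ and /g/ form a stop–stop cluster, so [i] is inserted between them. /vosavdeukdedgugv/ → vosavdeukidedigugv.
Rule 3 (final cluster simplification): /v/ is the second consonant of a word-final cluster /gv/, so it deletes. /vosavdeukidedigugv/ → vosavdeukidedigug.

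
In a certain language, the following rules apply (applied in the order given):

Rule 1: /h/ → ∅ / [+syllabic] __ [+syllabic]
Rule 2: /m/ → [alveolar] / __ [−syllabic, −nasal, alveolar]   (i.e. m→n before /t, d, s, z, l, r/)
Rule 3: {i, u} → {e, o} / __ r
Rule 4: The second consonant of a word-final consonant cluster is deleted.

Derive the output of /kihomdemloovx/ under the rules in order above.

Rule 1 (intervocalic h-deletion): /h/ occurs between vowels /i/ and /o/, so it deletes. /kihomdemloovx/ → kiomdemloovx.
Rule 2 (nasal place assimilation): /m/ precedes the alveolar consonant /d/, so it assimilates in place to [n]. /m/ precedes the alveolar consonant /l/, so it assimilates in place to [n]. /kiomdemloovx/ → kiondenloovx.
Rule 3 (pre-rhotic lowering): no segment meets the environment; /kiondenloovx/ is unchanged.
Rule 4 (final cluster simplification): /x/ is the second consonant of a word-final cluster /vx/, so it deletes. /kiondenloovx/ → kiondenloov.

kiondenloov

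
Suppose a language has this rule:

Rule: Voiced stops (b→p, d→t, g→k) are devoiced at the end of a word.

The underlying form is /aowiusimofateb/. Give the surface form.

aowiusimofatep

/b/ is a voiced stop in word-final position, so it devoices to [p].
Surface form: [aowiusimofatep].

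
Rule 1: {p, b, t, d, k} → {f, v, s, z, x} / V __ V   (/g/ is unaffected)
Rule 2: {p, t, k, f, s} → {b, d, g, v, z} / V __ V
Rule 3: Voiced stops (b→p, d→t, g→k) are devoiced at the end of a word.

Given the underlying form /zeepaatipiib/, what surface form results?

zeevaaziviip

Rule 1 (intervocalic spirantization): /p/ is a stop between vowels /e/ and /a/, so it spirantizes to the fricative [f]. /t/ is a stop between vowels /a/ and /i/, so it spirantizes to the fricative [s]. /p/ is a stop between vowels /i/ and /i/, so it spirantizes to the fricative [f]. /zeepaatipiib/ → zeefaasifiib.
Rule 2 (intervocalic voicing): /f/ is a voiceless obstruent between vowels /e/ and /a/, so it voices to [v]. /s/ is a voiceless obstruent between vowels /a/ and /i/, so it voices to [z]. /f/ is a voiceless obstruent between vowels /i/ and /i/, so it voices to [v]. /zeefaasifiib/ → zeevaaziviib.
Rule 3 (final devoicing): /b/ is a voiced stop in word-final position, so it devoices to [p]. /zeevaaziviib/ → zeevaaziviip.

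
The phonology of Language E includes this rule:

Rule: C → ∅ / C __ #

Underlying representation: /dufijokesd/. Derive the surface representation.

/d/ is the second consonant of a word-final cluster /sd/, so it deletes.
The other instances of /d/, /f/, /j/, /k/, /s/ do not occur in the required environment and remain unchanged.
Surface form: [dufijokes].

dufijokes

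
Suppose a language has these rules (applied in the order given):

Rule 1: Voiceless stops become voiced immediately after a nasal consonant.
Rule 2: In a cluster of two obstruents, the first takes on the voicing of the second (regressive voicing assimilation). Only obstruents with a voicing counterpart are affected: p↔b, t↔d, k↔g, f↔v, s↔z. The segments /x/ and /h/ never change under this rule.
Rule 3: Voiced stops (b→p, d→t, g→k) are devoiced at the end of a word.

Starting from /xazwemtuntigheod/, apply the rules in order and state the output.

xazwemdundikheot

Rule 1 (post-nasal voicing): /t/ is a voiceless stop immediately after the nasal /m/, so it voices to [d]. /t/ is a voiceless stop immediately after the nasal /n/, so it voices to [d]. /xazwemtuntigheod/ → xazwemdundigheod.
Rule 2 (regressive voicing assimilation): /g/ precedes the voiceless obstruent /h/, so it devoices to [k] by assimilation. /xazwemdundigheod/ → xazwemdundikheod.
Rule 3 (final devoicing): /d/ is a voiced stop in word-final position, so it devoices to [t]. /xazwemdundikheod/ → xazwemdundikheot.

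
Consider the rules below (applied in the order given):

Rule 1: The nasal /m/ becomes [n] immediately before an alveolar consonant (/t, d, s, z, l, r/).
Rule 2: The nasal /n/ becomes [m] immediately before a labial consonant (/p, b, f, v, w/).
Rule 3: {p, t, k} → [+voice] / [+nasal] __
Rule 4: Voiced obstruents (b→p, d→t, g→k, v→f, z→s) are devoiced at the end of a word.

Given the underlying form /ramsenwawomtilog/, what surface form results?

ransemwawondilok

Rule 1 (nasal place assimilation): /m/ precedes the alveolar consonant /s/, so it assimilates in place to [n]. /m/ precedes the alveolar consonant /t/, so it assimilates in place to [n]. /ramsenwawomtilog/ → ransenwawontilog.
Rule 2 (nasal place assimilation): /n/ precedes the labial consonant /w/, so it assimilates in place to [m]. /ransenwawontilog/ → ransemwawontilog.
Rule 3 (post-nasal voicing): /t/ is a voiceless stop immediately after the nasal /n/, so it voices to [d]. /ransemwawontilog/ → ransemwawondilog.
Rule 4 (final devoicing): /g/ is a voiced obstruent in word-final position, so it devoices to [k]. /ransemwawondilog/ → ransemwawondilok.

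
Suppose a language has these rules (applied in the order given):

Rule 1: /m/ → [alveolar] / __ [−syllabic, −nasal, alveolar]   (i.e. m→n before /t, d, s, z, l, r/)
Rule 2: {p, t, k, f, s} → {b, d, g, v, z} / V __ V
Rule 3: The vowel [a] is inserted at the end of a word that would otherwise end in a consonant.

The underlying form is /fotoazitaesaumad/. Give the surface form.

fodoazidaezaumada

Rule 1 (nasal place assimilation): no segment meets the environment; /fotoazitaesaumad/ is unchanged.
Rule 2 (intervocalic voicing): /t/ is a voiceless obstruent between vowels /o/ and /o/, so it voices to [d]. /t/ is a voiceless obstruent between vowels /i/ and /a/, so it voices to [d]. /s/ is a voiceless obstruent between vowels /e/ and /a/, so it voices to [z]. /fotoazitaesaumad/ → fodoazidaezaumad.
Rule 3 (final a-epenthesis): the form ends in the consonant /d/, so [a] is inserted word-finally. /fodoazidaezaumad/ → fodoazidaezaumada.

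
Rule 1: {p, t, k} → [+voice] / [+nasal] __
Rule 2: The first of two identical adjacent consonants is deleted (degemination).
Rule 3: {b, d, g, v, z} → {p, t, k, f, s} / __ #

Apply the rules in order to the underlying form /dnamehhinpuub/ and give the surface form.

dnamehinbuup

Rule 1 (post-nasal voicing): /p/ is a voiceless stop immediately after the nasal /n/, so it voices to [b]. /dnamehhinpuub/ → dnamehhinbuub.
Rule 2 (degemination): /hh/ is a geminate; the first /h/ deletes. /dnamehhinbuub/ → dnamehinbuub.
Rule 3 (final devoicing): /b/ is a voiced obstruent in word-final position, so it devoices to [p]. /dnamehinbuub/ → dnamehinbuup.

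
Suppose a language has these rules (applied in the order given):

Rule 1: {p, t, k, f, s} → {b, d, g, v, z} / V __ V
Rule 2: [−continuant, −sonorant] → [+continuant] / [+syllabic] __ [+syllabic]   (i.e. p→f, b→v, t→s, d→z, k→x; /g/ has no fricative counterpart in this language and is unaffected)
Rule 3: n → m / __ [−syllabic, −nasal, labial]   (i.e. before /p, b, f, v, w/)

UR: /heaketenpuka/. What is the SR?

Rule 1 (intervocalic voicing): /k/ is a voiceless obstruent between vowels /a/ and /e/, so it voices to [g]. /t/ is a voiceless obstruent between vowels /e/ and /e/, so it voices to [d]. /k/ is a voiceless obstruent between vowels /u/ and /a/, so it voices to [g]. /heaketenpuka/ → heagedenpuga.
Rule 2 (intervocalic spirantization): /d/ is a stop between vowels /e/ and /e/, so it spirantizes to the fricative [z]. /heagedenpuga/ → heagezenpuga.
Rule 3 (nasal place assimilation): /n/ precedes the labial consonant /p/, so it assimilates in place to [m]. /heagezenpuga/ → heagezempuga.

heagezempuga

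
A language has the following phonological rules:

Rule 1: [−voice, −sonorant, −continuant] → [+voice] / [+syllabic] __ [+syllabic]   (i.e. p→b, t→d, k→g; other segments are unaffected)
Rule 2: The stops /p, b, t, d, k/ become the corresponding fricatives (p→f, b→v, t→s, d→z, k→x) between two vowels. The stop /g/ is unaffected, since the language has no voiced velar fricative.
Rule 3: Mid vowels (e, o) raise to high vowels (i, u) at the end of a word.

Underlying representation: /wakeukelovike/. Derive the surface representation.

Rule 1 (intervocalic voicing): /k/ is a voiceless stop between vowels /a/ and /e/, so it voices to [g]. /k/ is a voiceless stop between vowels /u/ and /e/, so it voices to [g]. /k/ is a voiceless stop between vowels /i/ and /e/, so it voices to [g]. /wakeukelovike/ → wageugelovige.
Rule 2 (intervocalic spirantization): no segment meets the environment; /wageugelovige/ is unchanged.
Rule 3 (final vowel raising): /e/ is a mid vowel in word-final position, so it raises to [i]. /wageugelovige/ → wageugelovigi.

wageugelovigi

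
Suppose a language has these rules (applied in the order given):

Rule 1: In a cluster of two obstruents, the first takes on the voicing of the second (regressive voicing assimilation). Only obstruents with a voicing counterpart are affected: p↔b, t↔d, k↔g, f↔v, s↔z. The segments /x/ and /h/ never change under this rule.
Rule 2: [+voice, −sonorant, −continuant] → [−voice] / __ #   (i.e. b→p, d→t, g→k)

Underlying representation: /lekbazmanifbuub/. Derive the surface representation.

Rule 1 (regressive voicing assimilation): /k/ precedes the voiced obstruent /b/, so it voices to [g] by assimilation. /f/ precedes the voiced obstruent /b/, so it voices to [v] by assimilation. /lekbazmanifbuub/ → legbazmanivbuub.
Rule 2 (final devoicing): /b/ is a voiced stop in word-final position, so it devoices to [p]. /legbazmanivbuub/ → legbazmanivbuup.

legbazmanivbuup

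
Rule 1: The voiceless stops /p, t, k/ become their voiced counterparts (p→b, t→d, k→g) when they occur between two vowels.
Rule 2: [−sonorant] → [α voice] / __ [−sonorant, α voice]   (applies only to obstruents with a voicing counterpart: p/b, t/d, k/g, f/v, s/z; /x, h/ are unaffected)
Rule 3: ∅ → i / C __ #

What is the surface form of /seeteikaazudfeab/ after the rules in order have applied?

Rule 1 (intervocalic voicing): /t/ is a voiceless stop between vowels /e/ and /e/, so it voices to [d]. /k/ is a voiceless stop between vowels /i/ and /a/, so it voices to [g]. /seeteikaazudfeab/ → seedeigaazudfeab.
Rule 2 (regressive voicing assimilation): /d/ precedes the voiceless obstruent /f/, so it devoices to [t] by assimilation. /seedeigaazudfeab/ → seedeigaazutfeab.
Rule 3 (final i-epenthesis): the form ends in the consonant /b/, so [i] is inserted word-finally. /seedeigaazutfeab/ → seedeigaazutfeabi.

seedeigaazutfeabi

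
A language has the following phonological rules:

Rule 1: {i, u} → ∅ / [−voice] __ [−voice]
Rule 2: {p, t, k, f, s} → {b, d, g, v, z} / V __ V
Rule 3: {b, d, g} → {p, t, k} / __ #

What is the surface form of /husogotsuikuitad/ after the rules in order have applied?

Rule 1 (high vowel syncope): /u/ is a high vowel flanked by voiceless consonants /h/ and /s/, so it deletes. /husogotsuikuitad/ → hsogotsuikuitad.
Rule 2 (intervocalic voicing): /k/ is a voiceless obstruent between vowels /i/ and /u/, so it voices to [g]. /t/ is a voiceless obstruent between vowels /i/ and /a/, so it voices to [d]. /hsogotsuikuitad/ → hsogotsuiguidad.
Rule 3 (final devoicing): /d/ is a voiced stop in word-final position, so it devoices to [t]. /hsogotsuiguidad/ → hsogotsuiguidat.

hsogotsuiguidat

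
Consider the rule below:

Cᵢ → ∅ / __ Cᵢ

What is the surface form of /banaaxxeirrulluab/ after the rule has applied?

banaaxeiruluab

/xx/ is a geminate; the first /x/ deletes.
/rr/ is a geminate; the first /r/ deletes.
/ll/ is a geminate; the first /l/ deletes.
The other instances of /b/, /n/, /x/, /r/, /l/ do not occur in the required environment and remain unchanged.
Surface form: [banaaxeiruluab].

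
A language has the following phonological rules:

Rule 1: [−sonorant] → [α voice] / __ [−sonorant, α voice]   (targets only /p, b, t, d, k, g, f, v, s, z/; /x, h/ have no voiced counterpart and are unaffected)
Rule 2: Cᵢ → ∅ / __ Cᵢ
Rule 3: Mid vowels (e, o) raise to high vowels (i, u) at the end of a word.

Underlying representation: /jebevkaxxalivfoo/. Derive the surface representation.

Rule 1 (regressive voicing assimilation): /v/ precedes the voiceless obstruent /k/, so it devoices to [f] by assimilation. /v/ precedes the voiceless obstruent /f/, so it devoices to [f] by assimilation. /jebevkaxxalivfoo/ → jebefkaxxaliffoo.
Rule 2 (degemination): /xx/ is a geminate; the first /x/ deletes. /ff/ is a geminate; the first /f/ deletes. /jebefkaxxaliffoo/ → jebefkaxalifoo.
Rule 3 (final vowel raising): /o/ is a mid vowel in word-final position, so it raises to [u]. /jebefkaxalifoo/ → jebefkaxalifou.

jebefkaxalifou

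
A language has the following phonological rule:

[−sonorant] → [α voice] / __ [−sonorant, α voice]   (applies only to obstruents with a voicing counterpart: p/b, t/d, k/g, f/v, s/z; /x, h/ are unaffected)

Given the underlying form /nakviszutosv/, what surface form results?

nagvizzutozv

/k/ precedes the voiced obstruent /v/, so it voices to [g] by assimilation.
/s/ precedes the voiced obstruent /z/, so it voices to [z] by assimilation.
/s/ precedes the voiced obstruent /v/, so it voices to [z] by assimilation.
The other instances of /v/, /z/, /t/ do not occur in the required environment and remain unchanged.
Surface form: [nagvizzutozv].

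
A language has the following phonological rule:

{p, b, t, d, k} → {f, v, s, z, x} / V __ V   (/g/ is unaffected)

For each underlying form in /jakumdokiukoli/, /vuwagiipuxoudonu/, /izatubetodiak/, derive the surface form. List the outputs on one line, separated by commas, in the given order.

/jakumdokiukoli/: /k/ is a stop between vowels /a/ and /u/, so it spirantizes to the fricative [x]. /k/ is a stop between vowels /o/ and /i/, so it spirantizes to the fricative [x]. /k/ is a stop between vowels /u/ and /o/, so it spirantizes to the fricative [x]. → [jaxumdoxiuxoli].
/vuwagiipuxoudonu/: /p/ is a stop between vowels /i/ and /u/, so it spirantizes to the fricative [f]. /d/ is a stop between vowels /u/ and /o/, so it spirantizes to the fricative [z]. → [vuwagiifuxouzonu].
/izatubetodiak/: /t/ is a stop between vowels /a/ and /u/, so it spirantizes to the fricative [s]. /b/ is a stop between vowels /u/ and /e/, so it spirantizes to the fricative [v]. /t/ is a stop between vowels /e/ and /o/, so it spirantizes to the fricative [s]. /d/ is a stop between vowels /o/ and /i/, so it spirantizes to the fricative [z]. → [izasuvesoziak].

jaxumdoxiuxoli, vuwagiifuxouzonu, izasuvesoziak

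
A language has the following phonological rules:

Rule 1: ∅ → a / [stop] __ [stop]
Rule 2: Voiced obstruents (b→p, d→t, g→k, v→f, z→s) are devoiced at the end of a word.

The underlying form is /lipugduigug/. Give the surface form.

lipugaduiguk

Rule 1 (stop-cluster a-epenthesis): /g/ and /d/ form a stop–stop cluster, so [a] is inserted between them. /lipugduigug/ → lipugaduigug.
Rule 2 (final devoicing): /g/ is a voiced obstruent in word-final position, so it devoices to [k]. /lipugaduigug/ → lipugaduiguk.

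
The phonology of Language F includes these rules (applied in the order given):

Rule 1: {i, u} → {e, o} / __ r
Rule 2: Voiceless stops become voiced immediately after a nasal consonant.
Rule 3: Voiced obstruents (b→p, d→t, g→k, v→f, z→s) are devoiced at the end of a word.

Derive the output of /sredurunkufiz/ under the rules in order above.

sredorungufis

Rule 1 (pre-rhotic lowering): /u/ is a high vowel immediately before /r/, so it lowers to [o]. /sredurunkufiz/ → sredorunkufiz.
Rule 2 (post-nasal voicing): /k/ is a voiceless stop immediately after the nasal /n/, so it voices to [g]. /sredorunkufiz/ → sredorungufiz.
Rule 3 (final devoicing): /z/ is a voiced obstruent in word-final position, so it devoices to [s]. /sredorungufiz/ → sredorungufis.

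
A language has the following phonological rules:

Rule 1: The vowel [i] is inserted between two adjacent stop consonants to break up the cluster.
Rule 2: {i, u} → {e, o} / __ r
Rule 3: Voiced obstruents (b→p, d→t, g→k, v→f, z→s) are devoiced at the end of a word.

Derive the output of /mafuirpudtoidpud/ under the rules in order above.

mafuerpuditoidiput

Rule 1 (stop-cluster i-epenthesis): /d/ and /t/ form a stop–stop cluster, so [i] is inserted between them. /d/ and /p/ form a stop–stop cluster, so [i] is inserted between them. /mafuirpudtoidpud/ → mafuirpuditoidipud.
Rule 2 (pre-rhotic lowering): /i/ is a high vowel immediately before /r/, so it lowers to [e]. /mafuirpuditoidipud/ → mafuerpuditoidipud.
Rule 3 (final devoicing): /d/ is a voiced obstruent in word-final position, so it devoices to [t]. /mafuerpuditoidipud/ → mafuerpuditoidiput.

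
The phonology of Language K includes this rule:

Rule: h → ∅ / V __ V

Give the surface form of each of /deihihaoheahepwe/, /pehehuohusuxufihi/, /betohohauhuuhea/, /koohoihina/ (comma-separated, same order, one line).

deiiaoeaepwe, peeuousuxufii, betooauuuea, koooiina

/deihihaoheahepwe/: /h/ occurs between vowels /i/ and /i/, so it deletes. /h/ occurs between vowels /i/ and /a/, so it deletes. /h/ occurs between vowels /o/ and /e/, so it deletes. /h/ occurs between vowels /a/ and /e/, so it deletes. → [deiiaoeaepwe].
/pehehuohusuxufihi/: /h/ occurs between vowels /e/ and /e/, so it deletes. /h/ occurs between vowels /e/ and /u/, so it deletes. /h/ occurs between vowels /o/ and /u/, so it deletes. /h/ occurs between vowels /i/ and /i/, so it deletes. → [peeuousuxufii].
/betohohauhuuhea/: /h/ occurs between vowels /o/ and /o/, so it deletes. /h/ occurs between vowels /o/ and /a/, so it deletes. /h/ occurs between vowels /u/ and /u/, so it deletes. /h/ occurs between vowels /u/ and /e/, so it deletes. → [betooauuuea].
/koohoihina/: /h/ occurs between vowels /o/ and /o/, so it deletes. /h/ occurs between vowels /i/ and /i/, so it deletes. → [koooiina].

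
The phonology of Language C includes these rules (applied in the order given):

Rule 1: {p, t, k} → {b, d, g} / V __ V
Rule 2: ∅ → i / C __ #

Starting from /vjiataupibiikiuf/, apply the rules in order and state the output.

vjiadaubibiigiufi

Rule 1 (intervocalic voicing): /t/ is a voiceless stop between vowels /a/ and /a/, so it voices to [d]. /p/ is a voiceless stop between vowels /u/ and /i/, so it voices to [b]. /k/ is a voiceless stop between vowels /i/ and /i/, so it voices to [g]. /vjiataupibiikiuf/ → vjiadaubibiigiuf.
Rule 2 (final i-epenthesis): the form ends in the consonant /f/, so [i] is inserted word-finally. /vjiadaubibiigiuf/ → vjiadaubibiigiufi.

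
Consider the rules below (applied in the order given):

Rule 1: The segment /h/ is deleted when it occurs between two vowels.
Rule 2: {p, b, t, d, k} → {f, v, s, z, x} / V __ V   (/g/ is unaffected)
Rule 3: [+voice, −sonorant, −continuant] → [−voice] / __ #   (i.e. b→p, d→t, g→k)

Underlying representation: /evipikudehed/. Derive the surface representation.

Rule 1 (intervocalic h-deletion): /h/ occurs between vowels /e/ and /e/, so it deletes. /evipikudehed/ → evipikudeed.
Rule 2 (intervocalic spirantization): /p/ is a stop between vowels /i/ and /i/, so it spirantizes to the fricative [f]. /k/ is a stop between vowels /i/ and /u/, so it spirantizes to the fricative [x]. /d/ is a stop between vowels /u/ and /e/, so it spirantizes to the fricative [z]. /evipikudeed/ → evifixuzeed.
Rule 3 (final devoicing): /d/ is a voiced stop in word-final position, so it devoices to [t]. /evifixuzeed/ → evifixuzeet.

evifixuzeet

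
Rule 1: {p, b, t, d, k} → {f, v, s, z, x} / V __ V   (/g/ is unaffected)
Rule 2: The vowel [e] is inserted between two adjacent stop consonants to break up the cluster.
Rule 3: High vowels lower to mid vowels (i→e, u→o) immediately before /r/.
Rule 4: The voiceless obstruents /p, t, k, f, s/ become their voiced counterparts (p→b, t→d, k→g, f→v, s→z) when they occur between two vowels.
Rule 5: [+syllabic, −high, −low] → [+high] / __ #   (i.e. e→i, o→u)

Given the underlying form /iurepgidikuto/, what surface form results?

Rule 1 (intervocalic spirantization): /d/ is a stop between vowels /i/ and /i/, so it spirantizes to the fricative [z]. /k/ is a stop between vowels /i/ and /u/, so it spirantizes to the fricative [x]. /t/ is a stop between vowels /u/ and /o/, so it spirantizes to the fricative [s]. /iurepgidikuto/ → iurepgizixuso.
Rule 2 (stop-cluster e-epenthesis): /p/ and /g/ form a stop–stop cluster, so [e] is inserted between them. /iurepgizixuso/ → iurepegizixuso.
Rule 3 (pre-rhotic lowering): /u/ is a high vowel immediately before /r/, so it lowers to [o]. /iurepegizixuso/ → iorepegizixuso.
Rule 4 (intervocalic voicing): /p/ is a voiceless obstruent between vowels /e/ and /e/, so it voices to [b]. /s/ is a voiceless obstruent between vowels /u/ and /o/, so it voices to [z]. /iorepegizixuso/ → iorebegizixuzo.
Rule 5 (final vowel raising): /o/ is a mid vowel in word-final position, so it raises to [u]. /iorebegizixuzo/ → iorebegizixuzu.

iorebegizixuzu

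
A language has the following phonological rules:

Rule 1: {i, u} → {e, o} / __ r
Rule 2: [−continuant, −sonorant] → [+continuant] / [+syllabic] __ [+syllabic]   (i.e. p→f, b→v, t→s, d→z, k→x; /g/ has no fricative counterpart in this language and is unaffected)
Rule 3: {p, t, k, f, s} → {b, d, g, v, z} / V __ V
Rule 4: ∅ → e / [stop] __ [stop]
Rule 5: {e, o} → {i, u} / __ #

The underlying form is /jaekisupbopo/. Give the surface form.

jaexizupebovu

Rule 1 (pre-rhotic lowering): no segment meets the environment; /jaekisupbopo/ is unchanged.
Rule 2 (intervocalic spirantization): /k/ is a stop between vowels /e/ and /i/, so it spirantizes to the fricative [x]. /p/ is a stop between vowels /o/ and /o/, so it spirantizes to the fricative [f]. /jaekisupbopo/ → jaexisupbofo.
Rule 3 (intervocalic voicing): /s/ is a voiceless obstruent between vowels /i/ and /u/, so it voices to [z]. /f/ is a voiceless obstruent between vowels /o/ and /o/, so it voices to [v]. /jaexisupbofo/ → jaexizupbovo.
Rule 4 (stop-cluster e-epenthesis): /p/ and /b/ form a stop–stop cluster, so [e] is inserted between them. /jaexizupbovo/ → jaexizupebovo.
Rule 5 (final vowel raising): /o/ is a mid vowel in word-final position, so it raises to [u]. /jaexizupebovo/ → jaexizupebovu.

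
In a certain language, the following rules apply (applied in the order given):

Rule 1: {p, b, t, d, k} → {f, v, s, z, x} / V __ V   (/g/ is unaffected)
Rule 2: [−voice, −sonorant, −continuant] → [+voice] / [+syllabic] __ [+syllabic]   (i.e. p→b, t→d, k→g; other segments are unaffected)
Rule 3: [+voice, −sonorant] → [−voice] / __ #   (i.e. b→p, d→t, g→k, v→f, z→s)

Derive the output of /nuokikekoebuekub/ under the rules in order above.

Rule 1 (intervocalic spirantization): /k/ is a stop between vowels /o/ and /i/, so it spirantizes to the fricative [x]. /k/ is a stop between vowels /i/ and /e/, so it spirantizes to the fricative [x]. /k/ is a stop between vowels /e/ and /o/, so it spirantizes to the fricative [x]. /b/ is a stop between vowels /e/ and /u/, so it spirantizes to the fricative [v]. /k/ is a stop between vowels /e/ and /u/, so it spirantizes to the fricative [x]. /nuokikekoebuekub/ → nuoxixexoevuexub.
Rule 2 (intervocalic voicing): no segment meets the environment; /nuoxixexoevuexub/ is unchanged.
Rule 3 (final devoicing): /b/ is a voiced obstruent in word-final position, so it devoices to [p]. /nuoxixexoevuexub/ → nuoxixexoevuexup.

nuoxixexoevuexup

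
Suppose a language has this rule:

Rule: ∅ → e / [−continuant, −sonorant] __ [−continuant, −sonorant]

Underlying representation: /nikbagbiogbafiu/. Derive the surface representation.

nikebagebiogebafiu

/k/ and /b/ form a stop–stop cluster, so [e] is inserted between them.
/g/ and /b/ form a stop–stop cluster, so [e] is inserted between them.
/g/ and /b/ form a stop–stop cluster, so [e] is inserted between them.
Surface form: [nikebagebiogebafiu].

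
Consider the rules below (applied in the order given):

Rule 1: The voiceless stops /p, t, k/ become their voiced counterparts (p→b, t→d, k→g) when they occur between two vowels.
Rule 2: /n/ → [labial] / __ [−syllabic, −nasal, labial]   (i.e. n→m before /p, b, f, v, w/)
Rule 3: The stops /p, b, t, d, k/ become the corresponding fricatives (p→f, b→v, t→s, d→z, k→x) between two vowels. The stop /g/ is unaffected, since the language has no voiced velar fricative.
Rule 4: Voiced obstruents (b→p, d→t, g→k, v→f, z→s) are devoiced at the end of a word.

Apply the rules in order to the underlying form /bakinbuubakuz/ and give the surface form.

bagimbuuvagus

Rule 1 (intervocalic voicing): /k/ is a voiceless stop between vowels /a/ and /i/, so it voices to [g]. /k/ is a voiceless stop between vowels /a/ and /u/, so it voices to [g]. /bakinbuubakuz/ → baginbuubaguz.
Rule 2 (nasal place assimilation): /n/ precedes the labial consonant /b/, so it assimilates in place to [m]. /baginbuubaguz/ → bagimbuubaguz.
Rule 3 (intervocalic spirantization): /b/ is a stop between vowels /u/ and /a/, so it spirantizes to the fricative [v]. /bagimbuubaguz/ → bagimbuuvaguz.
Rule 4 (final devoicing): /z/ is a voiced obstruent in word-final position, so it devoices to [s]. /bagimbuuvaguz/ → bagimbuuvagus.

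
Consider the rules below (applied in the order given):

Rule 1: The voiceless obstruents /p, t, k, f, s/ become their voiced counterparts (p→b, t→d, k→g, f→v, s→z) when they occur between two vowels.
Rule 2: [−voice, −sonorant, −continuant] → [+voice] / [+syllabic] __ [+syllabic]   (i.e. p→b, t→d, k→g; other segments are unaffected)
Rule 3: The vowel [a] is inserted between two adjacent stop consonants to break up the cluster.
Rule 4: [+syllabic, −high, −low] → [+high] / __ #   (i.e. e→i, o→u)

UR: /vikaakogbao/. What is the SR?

Rule 1 (intervocalic voicing): /k/ is a voiceless obstruent between vowels /i/ and /a/, so it voices to [g]. /k/ is a voiceless obstruent between vowels /a/ and /o/, so it voices to [g]. /vikaakogbao/ → vigaagogbao.
Rule 2 (intervocalic voicing): no segment meets the environment; /vigaagogbao/ is unchanged.
Rule 3 (stop-cluster a-epenthesis): /g/ and /b/ form a stop–stop cluster, so [a] is inserted between them. /vigaagogbao/ → vigaagogabao.
Rule 4 (final vowel raising): /o/ is a mid vowel in word-final position, so it raises to [u]. /vigaagogabao/ → vigaagogabau.

vigaagogabau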